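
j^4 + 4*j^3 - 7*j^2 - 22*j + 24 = (j - 2)*(j - 1)*(j + 3)*(j + 4)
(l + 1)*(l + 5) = l^2 + 6*l + 5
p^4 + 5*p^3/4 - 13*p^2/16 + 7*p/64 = p*(p - 1/4)^2*(p + 7/4)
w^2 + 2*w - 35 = (w - 5)*(w + 7)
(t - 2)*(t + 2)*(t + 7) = t^3 + 7*t^2 - 4*t - 28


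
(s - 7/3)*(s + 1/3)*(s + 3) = s^3 + s^2 - 61*s/9 - 7/3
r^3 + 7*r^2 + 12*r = r*(r + 3)*(r + 4)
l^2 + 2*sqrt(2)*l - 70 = (l - 5*sqrt(2))*(l + 7*sqrt(2))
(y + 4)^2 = y^2 + 8*y + 16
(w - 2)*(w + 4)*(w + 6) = w^3 + 8*w^2 + 4*w - 48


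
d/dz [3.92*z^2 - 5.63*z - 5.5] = 7.84*z - 5.63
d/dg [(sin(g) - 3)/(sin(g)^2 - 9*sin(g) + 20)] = (6*sin(g) + cos(g)^2 - 8)*cos(g)/(sin(g)^2 - 9*sin(g) + 20)^2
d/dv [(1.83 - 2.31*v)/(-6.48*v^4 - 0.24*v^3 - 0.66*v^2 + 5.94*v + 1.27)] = (-44.9064*v^4 + 46.3248*v^3 - 0.207*v^2 + 2.4156*v - 13.8039)/(41.9904*v^8 + 3.1104*v^7 + 8.6112*v^6 - 76.6656*v^5 - 18.8748*v^4 - 8.4504*v^3 + 33.6072*v^2 + 15.0876*v + 1.6129)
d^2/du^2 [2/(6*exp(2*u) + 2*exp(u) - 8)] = (2*(6*exp(u) + 1)^2*exp(u) - (12*exp(u) + 1)*(3*exp(2*u) + exp(u) - 4))*exp(u)/(3*exp(2*u) + exp(u) - 4)^3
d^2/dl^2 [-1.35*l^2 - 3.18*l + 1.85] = -2.70000000000000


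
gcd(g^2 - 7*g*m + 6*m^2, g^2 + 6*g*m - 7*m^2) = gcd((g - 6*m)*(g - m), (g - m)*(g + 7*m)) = g - m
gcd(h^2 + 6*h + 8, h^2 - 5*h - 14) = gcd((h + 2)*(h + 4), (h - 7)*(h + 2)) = h + 2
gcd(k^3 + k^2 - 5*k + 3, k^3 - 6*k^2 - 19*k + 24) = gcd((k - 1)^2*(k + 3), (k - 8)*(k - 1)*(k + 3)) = k^2 + 2*k - 3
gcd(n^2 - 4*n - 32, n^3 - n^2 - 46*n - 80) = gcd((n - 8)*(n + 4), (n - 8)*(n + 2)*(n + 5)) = n - 8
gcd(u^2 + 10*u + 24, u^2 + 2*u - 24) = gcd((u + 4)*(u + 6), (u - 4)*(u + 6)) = u + 6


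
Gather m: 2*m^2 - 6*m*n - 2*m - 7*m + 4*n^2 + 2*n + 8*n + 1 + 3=2*m^2 + m*(-6*n - 9) + 4*n^2 + 10*n + 4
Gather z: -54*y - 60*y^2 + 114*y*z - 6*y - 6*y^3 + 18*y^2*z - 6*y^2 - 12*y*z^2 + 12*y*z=-6*y^3 - 66*y^2 - 12*y*z^2 - 60*y + z*(18*y^2 + 126*y)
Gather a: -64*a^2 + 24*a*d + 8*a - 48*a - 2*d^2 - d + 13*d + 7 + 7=-64*a^2 + a*(24*d - 40) - 2*d^2 + 12*d + 14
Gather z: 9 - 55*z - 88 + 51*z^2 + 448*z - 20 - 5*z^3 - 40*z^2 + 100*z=-5*z^3 + 11*z^2 + 493*z - 99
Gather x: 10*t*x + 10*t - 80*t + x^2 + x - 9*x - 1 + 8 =-70*t + x^2 + x*(10*t - 8) + 7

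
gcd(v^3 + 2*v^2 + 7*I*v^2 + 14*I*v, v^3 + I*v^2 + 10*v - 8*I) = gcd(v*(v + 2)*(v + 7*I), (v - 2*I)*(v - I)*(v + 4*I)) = 1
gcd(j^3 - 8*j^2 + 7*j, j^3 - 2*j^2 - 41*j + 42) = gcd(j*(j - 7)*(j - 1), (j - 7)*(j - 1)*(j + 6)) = j^2 - 8*j + 7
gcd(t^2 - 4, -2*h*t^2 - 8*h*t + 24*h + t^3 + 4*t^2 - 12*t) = t - 2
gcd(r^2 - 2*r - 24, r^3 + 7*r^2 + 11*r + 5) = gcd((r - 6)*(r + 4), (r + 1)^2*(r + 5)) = 1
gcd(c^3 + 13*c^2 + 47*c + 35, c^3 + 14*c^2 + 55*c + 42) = c^2 + 8*c + 7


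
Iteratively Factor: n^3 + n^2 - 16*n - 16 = (n + 1)*(n^2 - 16) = (n + 1)*(n + 4)*(n - 4)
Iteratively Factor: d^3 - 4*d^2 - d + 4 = (d - 1)*(d^2 - 3*d - 4) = (d - 4)*(d - 1)*(d + 1)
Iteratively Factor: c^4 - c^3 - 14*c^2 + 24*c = (c - 3)*(c^3 + 2*c^2 - 8*c) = c*(c - 3)*(c^2 + 2*c - 8) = c*(c - 3)*(c + 4)*(c - 2)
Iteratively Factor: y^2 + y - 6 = (y - 2)*(y + 3)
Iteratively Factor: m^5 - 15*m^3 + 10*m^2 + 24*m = (m - 2)*(m^4 + 2*m^3 - 11*m^2 - 12*m) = (m - 3)*(m - 2)*(m^3 + 5*m^2 + 4*m) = (m - 3)*(m - 2)*(m + 1)*(m^2 + 4*m) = m*(m - 3)*(m - 2)*(m + 1)*(m + 4)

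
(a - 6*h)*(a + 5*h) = a^2 - a*h - 30*h^2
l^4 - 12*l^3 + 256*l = l*(l - 8)^2*(l + 4)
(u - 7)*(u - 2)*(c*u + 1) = c*u^3 - 9*c*u^2 + 14*c*u + u^2 - 9*u + 14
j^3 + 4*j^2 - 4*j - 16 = (j - 2)*(j + 2)*(j + 4)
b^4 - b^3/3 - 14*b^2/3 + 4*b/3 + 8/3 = (b - 2)*(b - 1)*(b + 2/3)*(b + 2)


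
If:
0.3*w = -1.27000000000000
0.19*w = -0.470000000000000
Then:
No Solution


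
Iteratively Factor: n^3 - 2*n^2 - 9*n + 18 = (n - 2)*(n^2 - 9) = (n - 3)*(n - 2)*(n + 3)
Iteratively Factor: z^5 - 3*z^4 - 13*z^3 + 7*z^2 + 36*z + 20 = (z + 1)*(z^4 - 4*z^3 - 9*z^2 + 16*z + 20) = (z - 2)*(z + 1)*(z^3 - 2*z^2 - 13*z - 10) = (z - 2)*(z + 1)^2*(z^2 - 3*z - 10) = (z - 2)*(z + 1)^2*(z + 2)*(z - 5)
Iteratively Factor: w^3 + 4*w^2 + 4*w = (w + 2)*(w^2 + 2*w) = (w + 2)^2*(w)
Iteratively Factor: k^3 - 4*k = (k - 2)*(k^2 + 2*k) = (k - 2)*(k + 2)*(k)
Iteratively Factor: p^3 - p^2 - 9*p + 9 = (p + 3)*(p^2 - 4*p + 3) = (p - 1)*(p + 3)*(p - 3)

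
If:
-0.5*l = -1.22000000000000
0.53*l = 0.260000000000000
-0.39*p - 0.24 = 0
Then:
No Solution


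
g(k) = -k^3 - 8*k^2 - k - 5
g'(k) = -3*k^2 - 16*k - 1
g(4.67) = -285.99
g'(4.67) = -141.15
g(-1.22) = -13.87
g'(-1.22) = 14.05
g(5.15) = -358.92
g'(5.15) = -162.97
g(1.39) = -24.53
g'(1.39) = -29.04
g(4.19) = -223.20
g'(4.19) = -120.71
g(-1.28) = -14.73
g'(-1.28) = 14.56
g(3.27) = -128.78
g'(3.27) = -85.40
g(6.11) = -537.87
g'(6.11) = -210.76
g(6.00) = -515.00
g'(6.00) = -205.00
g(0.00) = -5.00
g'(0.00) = -1.00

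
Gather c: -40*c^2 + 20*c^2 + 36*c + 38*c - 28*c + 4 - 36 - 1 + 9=-20*c^2 + 46*c - 24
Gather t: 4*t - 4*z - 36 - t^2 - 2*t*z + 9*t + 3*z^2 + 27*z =-t^2 + t*(13 - 2*z) + 3*z^2 + 23*z - 36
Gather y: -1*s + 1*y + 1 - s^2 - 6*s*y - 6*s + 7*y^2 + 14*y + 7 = -s^2 - 7*s + 7*y^2 + y*(15 - 6*s) + 8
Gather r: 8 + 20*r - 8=20*r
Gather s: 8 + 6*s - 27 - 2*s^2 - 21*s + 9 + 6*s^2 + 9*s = 4*s^2 - 6*s - 10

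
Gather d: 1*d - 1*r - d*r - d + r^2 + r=-d*r + r^2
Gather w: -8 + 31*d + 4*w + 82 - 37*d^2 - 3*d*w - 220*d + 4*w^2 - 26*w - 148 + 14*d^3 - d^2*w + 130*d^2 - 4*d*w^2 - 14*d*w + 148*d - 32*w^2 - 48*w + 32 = 14*d^3 + 93*d^2 - 41*d + w^2*(-4*d - 28) + w*(-d^2 - 17*d - 70) - 42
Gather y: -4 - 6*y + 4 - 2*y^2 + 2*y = -2*y^2 - 4*y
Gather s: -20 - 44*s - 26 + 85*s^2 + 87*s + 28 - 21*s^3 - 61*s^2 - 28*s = -21*s^3 + 24*s^2 + 15*s - 18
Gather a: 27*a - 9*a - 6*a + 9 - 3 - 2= 12*a + 4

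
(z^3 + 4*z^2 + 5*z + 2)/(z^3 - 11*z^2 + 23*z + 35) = (z^2 + 3*z + 2)/(z^2 - 12*z + 35)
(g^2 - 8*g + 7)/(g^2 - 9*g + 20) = (g^2 - 8*g + 7)/(g^2 - 9*g + 20)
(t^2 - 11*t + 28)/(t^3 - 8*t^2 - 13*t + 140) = (t - 4)/(t^2 - t - 20)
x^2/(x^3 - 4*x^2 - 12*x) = x/(x^2 - 4*x - 12)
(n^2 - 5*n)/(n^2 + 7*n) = (n - 5)/(n + 7)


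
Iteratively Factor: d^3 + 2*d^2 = (d)*(d^2 + 2*d) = d^2*(d + 2)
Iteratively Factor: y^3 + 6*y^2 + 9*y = (y + 3)*(y^2 + 3*y) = (y + 3)^2*(y)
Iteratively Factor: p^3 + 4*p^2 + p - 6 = (p - 1)*(p^2 + 5*p + 6) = (p - 1)*(p + 3)*(p + 2)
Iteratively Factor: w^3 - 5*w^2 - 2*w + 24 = (w - 4)*(w^2 - w - 6) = (w - 4)*(w + 2)*(w - 3)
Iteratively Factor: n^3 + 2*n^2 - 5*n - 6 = (n - 2)*(n^2 + 4*n + 3) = (n - 2)*(n + 1)*(n + 3)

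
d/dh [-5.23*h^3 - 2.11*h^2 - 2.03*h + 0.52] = -15.69*h^2 - 4.22*h - 2.03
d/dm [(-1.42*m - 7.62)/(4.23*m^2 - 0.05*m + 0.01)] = (6.0066*m^2 + 64.4652*m - 0.3952)/(17.8929*m^4 - 0.423*m^3 + 0.0871*m^2 - 0.001*m + 0.0001)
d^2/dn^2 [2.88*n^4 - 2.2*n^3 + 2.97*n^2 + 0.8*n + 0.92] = 34.56*n^2 - 13.2*n + 5.94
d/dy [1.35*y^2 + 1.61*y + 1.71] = 2.7*y + 1.61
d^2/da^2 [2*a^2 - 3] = 4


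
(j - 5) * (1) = j - 5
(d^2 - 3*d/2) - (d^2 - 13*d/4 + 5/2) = 7*d/4 - 5/2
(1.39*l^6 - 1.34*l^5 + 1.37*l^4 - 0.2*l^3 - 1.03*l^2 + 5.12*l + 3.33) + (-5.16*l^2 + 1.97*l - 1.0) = 1.39*l^6 - 1.34*l^5 + 1.37*l^4 - 0.2*l^3 - 6.19*l^2 + 7.09*l + 2.33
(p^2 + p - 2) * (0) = 0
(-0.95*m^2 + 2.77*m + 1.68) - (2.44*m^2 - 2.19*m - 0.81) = -3.39*m^2 + 4.96*m + 2.49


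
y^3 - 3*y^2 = y^2*(y - 3)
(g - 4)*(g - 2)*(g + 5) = g^3 - g^2 - 22*g + 40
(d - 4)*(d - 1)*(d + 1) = d^3 - 4*d^2 - d + 4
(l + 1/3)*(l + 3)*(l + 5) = l^3 + 25*l^2/3 + 53*l/3 + 5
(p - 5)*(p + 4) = p^2 - p - 20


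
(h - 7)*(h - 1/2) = h^2 - 15*h/2 + 7/2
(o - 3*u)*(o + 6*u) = o^2 + 3*o*u - 18*u^2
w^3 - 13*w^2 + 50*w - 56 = (w - 7)*(w - 4)*(w - 2)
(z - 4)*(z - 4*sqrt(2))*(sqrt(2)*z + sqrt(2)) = sqrt(2)*z^3 - 8*z^2 - 3*sqrt(2)*z^2 - 4*sqrt(2)*z + 24*z + 32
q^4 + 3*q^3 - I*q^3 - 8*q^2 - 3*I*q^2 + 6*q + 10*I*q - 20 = (q - 2)*(q + 5)*(q - 2*I)*(q + I)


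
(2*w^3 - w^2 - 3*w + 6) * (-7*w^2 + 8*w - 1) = -14*w^5 + 23*w^4 + 11*w^3 - 65*w^2 + 51*w - 6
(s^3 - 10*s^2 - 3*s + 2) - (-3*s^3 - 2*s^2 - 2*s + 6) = 4*s^3 - 8*s^2 - s - 4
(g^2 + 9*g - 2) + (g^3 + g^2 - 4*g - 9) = g^3 + 2*g^2 + 5*g - 11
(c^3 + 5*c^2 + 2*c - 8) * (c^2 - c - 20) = c^5 + 4*c^4 - 23*c^3 - 110*c^2 - 32*c + 160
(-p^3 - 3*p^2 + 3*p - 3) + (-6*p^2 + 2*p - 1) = -p^3 - 9*p^2 + 5*p - 4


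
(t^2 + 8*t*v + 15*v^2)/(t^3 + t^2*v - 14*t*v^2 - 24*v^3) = (t + 5*v)/(t^2 - 2*t*v - 8*v^2)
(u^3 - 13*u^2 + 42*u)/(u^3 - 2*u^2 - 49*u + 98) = u*(u - 6)/(u^2 + 5*u - 14)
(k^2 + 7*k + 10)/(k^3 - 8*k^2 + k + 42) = (k + 5)/(k^2 - 10*k + 21)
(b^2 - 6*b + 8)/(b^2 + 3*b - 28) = (b - 2)/(b + 7)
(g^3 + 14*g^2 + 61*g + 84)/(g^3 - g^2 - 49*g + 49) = (g^2 + 7*g + 12)/(g^2 - 8*g + 7)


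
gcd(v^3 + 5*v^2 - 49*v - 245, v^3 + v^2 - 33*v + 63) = v + 7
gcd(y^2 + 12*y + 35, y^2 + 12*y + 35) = y^2 + 12*y + 35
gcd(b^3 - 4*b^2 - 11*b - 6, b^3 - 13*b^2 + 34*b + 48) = b^2 - 5*b - 6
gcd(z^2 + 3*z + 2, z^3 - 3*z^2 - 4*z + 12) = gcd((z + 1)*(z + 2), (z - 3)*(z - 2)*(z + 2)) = z + 2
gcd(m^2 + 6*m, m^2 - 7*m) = m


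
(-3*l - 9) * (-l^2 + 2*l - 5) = 3*l^3 + 3*l^2 - 3*l + 45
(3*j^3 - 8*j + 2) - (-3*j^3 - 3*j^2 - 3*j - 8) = 6*j^3 + 3*j^2 - 5*j + 10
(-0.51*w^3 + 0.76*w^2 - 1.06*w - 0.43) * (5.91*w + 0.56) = -3.0141*w^4 + 4.206*w^3 - 5.839*w^2 - 3.1349*w - 0.2408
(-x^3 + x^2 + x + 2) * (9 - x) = x^4 - 10*x^3 + 8*x^2 + 7*x + 18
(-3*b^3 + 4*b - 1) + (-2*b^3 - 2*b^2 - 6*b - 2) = -5*b^3 - 2*b^2 - 2*b - 3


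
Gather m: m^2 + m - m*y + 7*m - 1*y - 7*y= m^2 + m*(8 - y) - 8*y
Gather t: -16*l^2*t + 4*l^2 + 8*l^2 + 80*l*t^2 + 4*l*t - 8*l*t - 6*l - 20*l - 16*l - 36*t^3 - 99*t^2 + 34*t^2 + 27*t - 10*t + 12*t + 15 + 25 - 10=12*l^2 - 42*l - 36*t^3 + t^2*(80*l - 65) + t*(-16*l^2 - 4*l + 29) + 30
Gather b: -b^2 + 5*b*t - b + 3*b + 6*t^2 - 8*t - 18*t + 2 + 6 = -b^2 + b*(5*t + 2) + 6*t^2 - 26*t + 8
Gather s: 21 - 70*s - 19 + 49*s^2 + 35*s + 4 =49*s^2 - 35*s + 6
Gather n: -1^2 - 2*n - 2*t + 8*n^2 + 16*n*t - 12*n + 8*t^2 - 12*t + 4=8*n^2 + n*(16*t - 14) + 8*t^2 - 14*t + 3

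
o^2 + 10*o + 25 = (o + 5)^2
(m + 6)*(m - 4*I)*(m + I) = m^3 + 6*m^2 - 3*I*m^2 + 4*m - 18*I*m + 24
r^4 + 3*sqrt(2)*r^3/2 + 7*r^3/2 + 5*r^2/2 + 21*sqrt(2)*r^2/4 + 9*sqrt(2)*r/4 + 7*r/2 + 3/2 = (r + 1/2)*(r + 3)*(r + sqrt(2)/2)*(r + sqrt(2))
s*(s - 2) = s^2 - 2*s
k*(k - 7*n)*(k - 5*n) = k^3 - 12*k^2*n + 35*k*n^2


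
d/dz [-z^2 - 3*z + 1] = -2*z - 3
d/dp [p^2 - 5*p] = 2*p - 5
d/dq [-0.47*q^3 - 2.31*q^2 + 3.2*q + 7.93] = -1.41*q^2 - 4.62*q + 3.2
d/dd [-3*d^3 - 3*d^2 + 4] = 3*d*(-3*d - 2)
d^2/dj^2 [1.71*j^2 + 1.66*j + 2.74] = 3.42000000000000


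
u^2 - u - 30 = (u - 6)*(u + 5)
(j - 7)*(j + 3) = j^2 - 4*j - 21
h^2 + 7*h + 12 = (h + 3)*(h + 4)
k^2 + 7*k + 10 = (k + 2)*(k + 5)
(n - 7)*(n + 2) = n^2 - 5*n - 14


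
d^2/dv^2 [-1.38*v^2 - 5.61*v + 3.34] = -2.76000000000000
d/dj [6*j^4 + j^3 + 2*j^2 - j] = 24*j^3 + 3*j^2 + 4*j - 1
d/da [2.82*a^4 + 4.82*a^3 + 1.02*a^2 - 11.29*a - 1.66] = 11.28*a^3 + 14.46*a^2 + 2.04*a - 11.29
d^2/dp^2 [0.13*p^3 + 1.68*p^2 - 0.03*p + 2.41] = 0.78*p + 3.36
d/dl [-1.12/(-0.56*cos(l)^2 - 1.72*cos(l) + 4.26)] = (1.2544*cos(l) + 1.9264)*sin(l)/(0.56*cos(l)^2 + 1.72*cos(l) - 4.26)^2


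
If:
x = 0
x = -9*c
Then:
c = 0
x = 0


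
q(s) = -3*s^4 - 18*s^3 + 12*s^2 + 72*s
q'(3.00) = -666.00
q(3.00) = -405.00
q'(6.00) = -4320.00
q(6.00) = -6912.00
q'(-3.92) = -129.03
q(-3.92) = 278.03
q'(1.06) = 22.47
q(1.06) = 64.58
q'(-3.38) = -162.66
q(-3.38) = 197.24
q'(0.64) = 62.10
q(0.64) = 45.77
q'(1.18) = 5.41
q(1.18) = 66.28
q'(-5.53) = 317.26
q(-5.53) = 207.26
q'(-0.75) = 28.69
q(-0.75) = -40.61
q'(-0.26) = 62.32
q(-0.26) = -17.61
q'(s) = -12*s^3 - 54*s^2 + 24*s + 72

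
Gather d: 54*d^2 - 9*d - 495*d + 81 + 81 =54*d^2 - 504*d + 162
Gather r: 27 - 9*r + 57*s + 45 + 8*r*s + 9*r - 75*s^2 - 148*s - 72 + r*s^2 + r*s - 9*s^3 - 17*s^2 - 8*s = r*(s^2 + 9*s) - 9*s^3 - 92*s^2 - 99*s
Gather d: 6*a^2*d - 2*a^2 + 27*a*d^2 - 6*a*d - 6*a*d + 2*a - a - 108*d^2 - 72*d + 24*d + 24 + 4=-2*a^2 + a + d^2*(27*a - 108) + d*(6*a^2 - 12*a - 48) + 28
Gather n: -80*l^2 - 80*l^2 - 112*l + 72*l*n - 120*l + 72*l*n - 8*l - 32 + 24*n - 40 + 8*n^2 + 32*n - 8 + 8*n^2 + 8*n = -160*l^2 - 240*l + 16*n^2 + n*(144*l + 64) - 80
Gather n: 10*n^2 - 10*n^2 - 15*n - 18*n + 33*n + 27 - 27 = 0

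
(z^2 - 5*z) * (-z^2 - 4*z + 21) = -z^4 + z^3 + 41*z^2 - 105*z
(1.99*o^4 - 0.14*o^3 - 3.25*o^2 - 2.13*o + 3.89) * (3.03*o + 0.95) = 6.0297*o^5 + 1.4663*o^4 - 9.9805*o^3 - 9.5414*o^2 + 9.7632*o + 3.6955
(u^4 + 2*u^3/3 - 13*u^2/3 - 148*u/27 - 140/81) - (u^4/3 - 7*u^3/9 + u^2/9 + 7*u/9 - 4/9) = 2*u^4/3 + 13*u^3/9 - 40*u^2/9 - 169*u/27 - 104/81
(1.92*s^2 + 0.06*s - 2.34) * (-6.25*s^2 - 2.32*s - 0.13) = -12.0*s^4 - 4.8294*s^3 + 14.2362*s^2 + 5.421*s + 0.3042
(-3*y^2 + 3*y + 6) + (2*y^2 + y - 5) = -y^2 + 4*y + 1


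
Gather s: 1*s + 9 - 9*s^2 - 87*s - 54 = -9*s^2 - 86*s - 45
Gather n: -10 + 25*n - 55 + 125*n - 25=150*n - 90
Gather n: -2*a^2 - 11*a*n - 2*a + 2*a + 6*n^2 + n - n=-2*a^2 - 11*a*n + 6*n^2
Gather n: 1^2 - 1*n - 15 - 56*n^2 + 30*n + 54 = -56*n^2 + 29*n + 40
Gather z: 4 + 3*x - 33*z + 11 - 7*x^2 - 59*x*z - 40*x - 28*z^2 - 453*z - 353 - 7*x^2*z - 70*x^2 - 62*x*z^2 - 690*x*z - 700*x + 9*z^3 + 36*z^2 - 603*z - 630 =-77*x^2 - 737*x + 9*z^3 + z^2*(8 - 62*x) + z*(-7*x^2 - 749*x - 1089) - 968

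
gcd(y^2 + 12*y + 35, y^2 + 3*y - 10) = y + 5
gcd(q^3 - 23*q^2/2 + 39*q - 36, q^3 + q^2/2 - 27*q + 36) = q^2 - 11*q/2 + 6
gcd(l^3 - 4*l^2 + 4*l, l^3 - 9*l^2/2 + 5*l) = l^2 - 2*l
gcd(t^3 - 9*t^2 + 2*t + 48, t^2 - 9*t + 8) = t - 8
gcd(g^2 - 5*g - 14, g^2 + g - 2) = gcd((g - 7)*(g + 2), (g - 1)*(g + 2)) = g + 2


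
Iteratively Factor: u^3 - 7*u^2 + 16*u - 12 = (u - 2)*(u^2 - 5*u + 6) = (u - 2)^2*(u - 3)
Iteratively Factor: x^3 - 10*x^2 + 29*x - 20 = (x - 1)*(x^2 - 9*x + 20) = (x - 4)*(x - 1)*(x - 5)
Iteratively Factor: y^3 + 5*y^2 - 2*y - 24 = (y - 2)*(y^2 + 7*y + 12) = (y - 2)*(y + 3)*(y + 4)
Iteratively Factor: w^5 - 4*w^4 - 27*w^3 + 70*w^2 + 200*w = (w)*(w^4 - 4*w^3 - 27*w^2 + 70*w + 200) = w*(w + 2)*(w^3 - 6*w^2 - 15*w + 100) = w*(w - 5)*(w + 2)*(w^2 - w - 20) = w*(w - 5)*(w + 2)*(w + 4)*(w - 5)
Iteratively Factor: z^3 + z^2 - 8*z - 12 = (z + 2)*(z^2 - z - 6) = (z - 3)*(z + 2)*(z + 2)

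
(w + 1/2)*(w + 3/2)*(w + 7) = w^3 + 9*w^2 + 59*w/4 + 21/4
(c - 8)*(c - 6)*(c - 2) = c^3 - 16*c^2 + 76*c - 96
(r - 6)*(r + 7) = r^2 + r - 42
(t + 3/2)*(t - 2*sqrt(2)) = t^2 - 2*sqrt(2)*t + 3*t/2 - 3*sqrt(2)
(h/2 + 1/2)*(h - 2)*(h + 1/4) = h^3/2 - 3*h^2/8 - 9*h/8 - 1/4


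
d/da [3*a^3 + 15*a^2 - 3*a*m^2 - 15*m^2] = 9*a^2 + 30*a - 3*m^2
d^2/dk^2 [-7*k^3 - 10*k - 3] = -42*k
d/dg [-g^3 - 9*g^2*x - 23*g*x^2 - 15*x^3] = -3*g^2 - 18*g*x - 23*x^2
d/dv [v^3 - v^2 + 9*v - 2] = 3*v^2 - 2*v + 9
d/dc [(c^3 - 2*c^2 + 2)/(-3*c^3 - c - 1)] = (c*(4 - 3*c)*(3*c^3 + c + 1) + (9*c^2 + 1)*(c^3 - 2*c^2 + 2))/(3*c^3 + c + 1)^2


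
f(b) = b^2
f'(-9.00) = -18.00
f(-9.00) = 81.00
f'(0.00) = 0.00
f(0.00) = 0.00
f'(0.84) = 1.68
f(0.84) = 0.71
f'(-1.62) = -3.24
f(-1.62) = 2.62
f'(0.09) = 0.18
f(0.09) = 0.01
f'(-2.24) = -4.48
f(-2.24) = 5.02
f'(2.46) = 4.92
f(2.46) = 6.05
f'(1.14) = 2.28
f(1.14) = 1.30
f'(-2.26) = -4.52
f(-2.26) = 5.11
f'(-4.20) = -8.40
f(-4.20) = 17.64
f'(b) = 2*b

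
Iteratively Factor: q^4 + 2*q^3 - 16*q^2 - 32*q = (q)*(q^3 + 2*q^2 - 16*q - 32) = q*(q + 2)*(q^2 - 16) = q*(q - 4)*(q + 2)*(q + 4)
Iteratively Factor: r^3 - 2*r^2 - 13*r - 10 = (r + 1)*(r^2 - 3*r - 10) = (r + 1)*(r + 2)*(r - 5)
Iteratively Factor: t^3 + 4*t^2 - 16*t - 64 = (t + 4)*(t^2 - 16) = (t - 4)*(t + 4)*(t + 4)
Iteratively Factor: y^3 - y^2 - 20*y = (y + 4)*(y^2 - 5*y) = (y - 5)*(y + 4)*(y)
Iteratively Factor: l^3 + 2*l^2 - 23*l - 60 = (l + 4)*(l^2 - 2*l - 15) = (l - 5)*(l + 4)*(l + 3)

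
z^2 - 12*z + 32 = (z - 8)*(z - 4)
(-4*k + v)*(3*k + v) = -12*k^2 - k*v + v^2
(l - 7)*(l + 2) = l^2 - 5*l - 14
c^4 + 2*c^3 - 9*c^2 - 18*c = c*(c - 3)*(c + 2)*(c + 3)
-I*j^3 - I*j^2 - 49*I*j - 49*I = (j - 7*I)*(j + 7*I)*(-I*j - I)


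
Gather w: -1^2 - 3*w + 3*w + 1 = 0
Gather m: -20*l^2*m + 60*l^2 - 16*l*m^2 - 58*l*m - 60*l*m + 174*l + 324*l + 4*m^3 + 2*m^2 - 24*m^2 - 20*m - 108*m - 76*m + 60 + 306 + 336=60*l^2 + 498*l + 4*m^3 + m^2*(-16*l - 22) + m*(-20*l^2 - 118*l - 204) + 702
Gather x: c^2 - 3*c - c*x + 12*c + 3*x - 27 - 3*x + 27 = c^2 - c*x + 9*c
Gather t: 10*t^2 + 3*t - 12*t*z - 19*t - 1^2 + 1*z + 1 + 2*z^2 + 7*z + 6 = 10*t^2 + t*(-12*z - 16) + 2*z^2 + 8*z + 6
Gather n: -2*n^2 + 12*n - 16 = -2*n^2 + 12*n - 16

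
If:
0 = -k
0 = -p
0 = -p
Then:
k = 0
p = 0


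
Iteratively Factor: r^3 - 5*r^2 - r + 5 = (r - 1)*(r^2 - 4*r - 5) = (r - 1)*(r + 1)*(r - 5)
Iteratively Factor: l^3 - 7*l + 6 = (l - 1)*(l^2 + l - 6) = (l - 2)*(l - 1)*(l + 3)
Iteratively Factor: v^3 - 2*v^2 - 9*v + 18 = (v + 3)*(v^2 - 5*v + 6) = (v - 3)*(v + 3)*(v - 2)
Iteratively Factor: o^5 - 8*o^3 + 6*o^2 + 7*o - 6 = (o + 1)*(o^4 - o^3 - 7*o^2 + 13*o - 6) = (o - 2)*(o + 1)*(o^3 + o^2 - 5*o + 3) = (o - 2)*(o - 1)*(o + 1)*(o^2 + 2*o - 3) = (o - 2)*(o - 1)^2*(o + 1)*(o + 3)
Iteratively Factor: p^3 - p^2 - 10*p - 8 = (p - 4)*(p^2 + 3*p + 2) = (p - 4)*(p + 2)*(p + 1)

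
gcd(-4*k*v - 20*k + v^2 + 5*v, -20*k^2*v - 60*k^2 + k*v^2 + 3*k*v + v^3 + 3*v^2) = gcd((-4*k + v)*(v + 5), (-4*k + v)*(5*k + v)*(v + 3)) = -4*k + v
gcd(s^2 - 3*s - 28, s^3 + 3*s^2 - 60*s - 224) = s + 4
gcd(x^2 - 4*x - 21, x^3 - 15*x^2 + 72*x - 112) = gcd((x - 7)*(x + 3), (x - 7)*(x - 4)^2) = x - 7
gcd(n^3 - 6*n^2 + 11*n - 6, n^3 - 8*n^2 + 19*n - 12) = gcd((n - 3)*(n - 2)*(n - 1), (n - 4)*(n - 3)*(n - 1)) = n^2 - 4*n + 3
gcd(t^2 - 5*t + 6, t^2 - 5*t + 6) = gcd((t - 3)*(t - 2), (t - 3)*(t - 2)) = t^2 - 5*t + 6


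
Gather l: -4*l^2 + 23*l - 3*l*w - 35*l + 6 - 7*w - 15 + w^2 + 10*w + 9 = -4*l^2 + l*(-3*w - 12) + w^2 + 3*w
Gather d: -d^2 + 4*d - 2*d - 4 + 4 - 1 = -d^2 + 2*d - 1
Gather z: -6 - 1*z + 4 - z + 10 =8 - 2*z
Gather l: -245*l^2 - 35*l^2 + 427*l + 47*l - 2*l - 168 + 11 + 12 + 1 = -280*l^2 + 472*l - 144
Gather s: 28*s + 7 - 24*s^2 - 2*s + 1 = -24*s^2 + 26*s + 8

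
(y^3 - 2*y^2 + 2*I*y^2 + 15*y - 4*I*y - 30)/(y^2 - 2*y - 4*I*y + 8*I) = (y^2 + 2*I*y + 15)/(y - 4*I)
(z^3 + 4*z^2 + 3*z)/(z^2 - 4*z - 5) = z*(z + 3)/(z - 5)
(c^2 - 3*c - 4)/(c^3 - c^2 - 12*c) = (c + 1)/(c*(c + 3))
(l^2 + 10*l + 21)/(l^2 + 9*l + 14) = (l + 3)/(l + 2)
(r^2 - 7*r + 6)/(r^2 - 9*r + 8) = (r - 6)/(r - 8)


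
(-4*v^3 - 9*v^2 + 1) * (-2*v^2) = 8*v^5 + 18*v^4 - 2*v^2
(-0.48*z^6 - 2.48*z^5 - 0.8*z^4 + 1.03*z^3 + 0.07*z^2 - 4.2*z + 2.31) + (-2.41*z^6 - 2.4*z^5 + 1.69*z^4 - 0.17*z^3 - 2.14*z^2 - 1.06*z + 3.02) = -2.89*z^6 - 4.88*z^5 + 0.89*z^4 + 0.86*z^3 - 2.07*z^2 - 5.26*z + 5.33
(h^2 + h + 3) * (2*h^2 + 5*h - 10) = 2*h^4 + 7*h^3 + h^2 + 5*h - 30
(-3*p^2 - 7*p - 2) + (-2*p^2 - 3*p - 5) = -5*p^2 - 10*p - 7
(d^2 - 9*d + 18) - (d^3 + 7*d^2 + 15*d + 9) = -d^3 - 6*d^2 - 24*d + 9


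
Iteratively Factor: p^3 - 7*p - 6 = (p + 1)*(p^2 - p - 6) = (p + 1)*(p + 2)*(p - 3)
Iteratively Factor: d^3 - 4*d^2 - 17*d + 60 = (d - 5)*(d^2 + d - 12) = (d - 5)*(d + 4)*(d - 3)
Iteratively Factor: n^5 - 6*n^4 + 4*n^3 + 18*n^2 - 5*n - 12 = (n + 1)*(n^4 - 7*n^3 + 11*n^2 + 7*n - 12) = (n - 1)*(n + 1)*(n^3 - 6*n^2 + 5*n + 12) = (n - 1)*(n + 1)^2*(n^2 - 7*n + 12) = (n - 4)*(n - 1)*(n + 1)^2*(n - 3)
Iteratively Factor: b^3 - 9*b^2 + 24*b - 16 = (b - 4)*(b^2 - 5*b + 4) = (b - 4)*(b - 1)*(b - 4)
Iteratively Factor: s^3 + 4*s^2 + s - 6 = (s + 3)*(s^2 + s - 2) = (s - 1)*(s + 3)*(s + 2)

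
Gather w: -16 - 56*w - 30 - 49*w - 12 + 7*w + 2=-98*w - 56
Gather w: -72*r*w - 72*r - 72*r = -72*r*w - 144*r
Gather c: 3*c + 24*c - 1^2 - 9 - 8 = 27*c - 18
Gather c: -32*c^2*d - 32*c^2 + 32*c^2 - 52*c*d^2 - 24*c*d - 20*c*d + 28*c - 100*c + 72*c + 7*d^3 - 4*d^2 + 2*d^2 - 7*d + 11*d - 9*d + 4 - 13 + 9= -32*c^2*d + c*(-52*d^2 - 44*d) + 7*d^3 - 2*d^2 - 5*d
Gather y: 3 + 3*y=3*y + 3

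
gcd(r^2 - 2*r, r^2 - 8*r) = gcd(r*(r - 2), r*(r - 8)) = r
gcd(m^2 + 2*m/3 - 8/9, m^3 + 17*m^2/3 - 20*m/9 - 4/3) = m - 2/3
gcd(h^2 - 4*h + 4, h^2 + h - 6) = h - 2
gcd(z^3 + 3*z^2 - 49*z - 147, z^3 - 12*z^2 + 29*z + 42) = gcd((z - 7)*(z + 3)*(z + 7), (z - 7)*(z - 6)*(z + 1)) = z - 7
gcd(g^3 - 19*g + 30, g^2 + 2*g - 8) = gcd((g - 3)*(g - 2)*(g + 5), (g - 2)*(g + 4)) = g - 2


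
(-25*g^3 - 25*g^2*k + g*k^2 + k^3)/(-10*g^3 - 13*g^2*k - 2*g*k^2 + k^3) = (5*g + k)/(2*g + k)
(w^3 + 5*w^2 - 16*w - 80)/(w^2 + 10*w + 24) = (w^2 + w - 20)/(w + 6)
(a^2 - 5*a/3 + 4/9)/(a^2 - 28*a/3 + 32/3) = (a - 1/3)/(a - 8)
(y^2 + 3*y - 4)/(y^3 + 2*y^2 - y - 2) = (y + 4)/(y^2 + 3*y + 2)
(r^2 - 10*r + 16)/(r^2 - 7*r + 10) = (r - 8)/(r - 5)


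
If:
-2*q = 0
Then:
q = 0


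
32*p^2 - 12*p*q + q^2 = (-8*p + q)*(-4*p + q)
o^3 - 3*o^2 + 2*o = o*(o - 2)*(o - 1)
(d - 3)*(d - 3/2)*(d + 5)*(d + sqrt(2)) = d^4 + d^3/2 + sqrt(2)*d^3 - 18*d^2 + sqrt(2)*d^2/2 - 18*sqrt(2)*d + 45*d/2 + 45*sqrt(2)/2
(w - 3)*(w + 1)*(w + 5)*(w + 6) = w^4 + 9*w^3 + 5*w^2 - 93*w - 90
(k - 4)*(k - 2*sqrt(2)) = k^2 - 4*k - 2*sqrt(2)*k + 8*sqrt(2)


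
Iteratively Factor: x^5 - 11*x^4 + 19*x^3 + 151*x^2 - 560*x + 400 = (x - 4)*(x^4 - 7*x^3 - 9*x^2 + 115*x - 100) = (x - 5)*(x - 4)*(x^3 - 2*x^2 - 19*x + 20) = (x - 5)*(x - 4)*(x - 1)*(x^2 - x - 20) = (x - 5)*(x - 4)*(x - 1)*(x + 4)*(x - 5)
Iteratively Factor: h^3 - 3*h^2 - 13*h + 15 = (h + 3)*(h^2 - 6*h + 5) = (h - 5)*(h + 3)*(h - 1)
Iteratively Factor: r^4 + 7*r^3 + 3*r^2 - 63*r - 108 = (r + 3)*(r^3 + 4*r^2 - 9*r - 36) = (r + 3)^2*(r^2 + r - 12) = (r - 3)*(r + 3)^2*(r + 4)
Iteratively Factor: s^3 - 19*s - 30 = (s + 3)*(s^2 - 3*s - 10) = (s + 2)*(s + 3)*(s - 5)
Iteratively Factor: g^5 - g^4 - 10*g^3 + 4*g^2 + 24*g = (g + 2)*(g^4 - 3*g^3 - 4*g^2 + 12*g) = (g - 2)*(g + 2)*(g^3 - g^2 - 6*g) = (g - 2)*(g + 2)^2*(g^2 - 3*g) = (g - 3)*(g - 2)*(g + 2)^2*(g)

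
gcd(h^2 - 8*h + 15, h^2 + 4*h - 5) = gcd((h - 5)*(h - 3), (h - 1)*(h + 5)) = 1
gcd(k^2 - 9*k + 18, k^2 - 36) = k - 6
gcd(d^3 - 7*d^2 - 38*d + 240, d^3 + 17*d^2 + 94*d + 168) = d + 6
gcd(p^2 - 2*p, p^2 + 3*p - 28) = 1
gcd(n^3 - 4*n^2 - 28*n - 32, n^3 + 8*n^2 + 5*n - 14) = n + 2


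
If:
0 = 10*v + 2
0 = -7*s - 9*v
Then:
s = 9/35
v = -1/5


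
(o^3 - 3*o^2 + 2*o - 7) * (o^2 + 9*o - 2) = o^5 + 6*o^4 - 27*o^3 + 17*o^2 - 67*o + 14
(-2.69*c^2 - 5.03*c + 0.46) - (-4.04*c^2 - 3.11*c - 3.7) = 1.35*c^2 - 1.92*c + 4.16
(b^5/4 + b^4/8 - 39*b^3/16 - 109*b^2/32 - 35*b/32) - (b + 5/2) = b^5/4 + b^4/8 - 39*b^3/16 - 109*b^2/32 - 67*b/32 - 5/2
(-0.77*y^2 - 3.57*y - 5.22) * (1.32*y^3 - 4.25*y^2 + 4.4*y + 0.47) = -1.0164*y^5 - 1.4399*y^4 + 4.8941*y^3 + 6.1151*y^2 - 24.6459*y - 2.4534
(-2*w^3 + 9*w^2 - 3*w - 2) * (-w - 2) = 2*w^4 - 5*w^3 - 15*w^2 + 8*w + 4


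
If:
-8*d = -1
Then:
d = 1/8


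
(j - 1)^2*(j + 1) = j^3 - j^2 - j + 1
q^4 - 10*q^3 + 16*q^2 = q^2*(q - 8)*(q - 2)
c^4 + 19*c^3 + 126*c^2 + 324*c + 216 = (c + 1)*(c + 6)^3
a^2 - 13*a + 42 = (a - 7)*(a - 6)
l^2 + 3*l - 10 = (l - 2)*(l + 5)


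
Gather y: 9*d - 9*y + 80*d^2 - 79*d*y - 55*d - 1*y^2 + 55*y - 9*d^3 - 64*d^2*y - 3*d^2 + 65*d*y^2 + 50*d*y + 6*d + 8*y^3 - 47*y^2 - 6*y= -9*d^3 + 77*d^2 - 40*d + 8*y^3 + y^2*(65*d - 48) + y*(-64*d^2 - 29*d + 40)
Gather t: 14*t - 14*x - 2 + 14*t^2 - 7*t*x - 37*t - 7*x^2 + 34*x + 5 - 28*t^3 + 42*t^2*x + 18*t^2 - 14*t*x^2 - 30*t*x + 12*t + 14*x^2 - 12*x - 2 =-28*t^3 + t^2*(42*x + 32) + t*(-14*x^2 - 37*x - 11) + 7*x^2 + 8*x + 1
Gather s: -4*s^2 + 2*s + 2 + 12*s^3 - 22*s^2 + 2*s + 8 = 12*s^3 - 26*s^2 + 4*s + 10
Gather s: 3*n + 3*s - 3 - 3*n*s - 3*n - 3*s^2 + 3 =-3*s^2 + s*(3 - 3*n)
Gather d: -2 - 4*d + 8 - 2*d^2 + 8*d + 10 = -2*d^2 + 4*d + 16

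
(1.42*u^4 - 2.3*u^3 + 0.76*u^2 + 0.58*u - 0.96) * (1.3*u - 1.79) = 1.846*u^5 - 5.5318*u^4 + 5.105*u^3 - 0.6064*u^2 - 2.2862*u + 1.7184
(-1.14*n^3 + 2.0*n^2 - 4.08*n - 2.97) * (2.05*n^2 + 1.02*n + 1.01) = -2.337*n^5 + 2.9372*n^4 - 7.4754*n^3 - 8.2301*n^2 - 7.1502*n - 2.9997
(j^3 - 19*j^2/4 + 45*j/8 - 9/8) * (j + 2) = j^4 - 11*j^3/4 - 31*j^2/8 + 81*j/8 - 9/4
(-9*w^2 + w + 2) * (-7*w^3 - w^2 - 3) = 63*w^5 + 2*w^4 - 15*w^3 + 25*w^2 - 3*w - 6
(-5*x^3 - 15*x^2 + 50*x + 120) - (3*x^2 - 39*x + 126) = -5*x^3 - 18*x^2 + 89*x - 6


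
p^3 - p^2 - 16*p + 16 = (p - 4)*(p - 1)*(p + 4)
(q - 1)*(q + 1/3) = q^2 - 2*q/3 - 1/3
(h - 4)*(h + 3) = h^2 - h - 12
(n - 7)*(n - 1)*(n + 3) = n^3 - 5*n^2 - 17*n + 21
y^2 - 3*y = y*(y - 3)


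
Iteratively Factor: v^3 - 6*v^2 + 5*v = (v - 1)*(v^2 - 5*v) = (v - 5)*(v - 1)*(v)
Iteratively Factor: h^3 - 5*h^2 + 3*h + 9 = (h - 3)*(h^2 - 2*h - 3) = (h - 3)*(h + 1)*(h - 3)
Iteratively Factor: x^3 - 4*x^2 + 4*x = (x - 2)*(x^2 - 2*x) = (x - 2)^2*(x)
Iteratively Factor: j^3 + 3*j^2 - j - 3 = (j - 1)*(j^2 + 4*j + 3) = (j - 1)*(j + 1)*(j + 3)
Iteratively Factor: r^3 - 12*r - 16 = (r - 4)*(r^2 + 4*r + 4) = (r - 4)*(r + 2)*(r + 2)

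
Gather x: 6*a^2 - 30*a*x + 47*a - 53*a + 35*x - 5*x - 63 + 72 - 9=6*a^2 - 6*a + x*(30 - 30*a)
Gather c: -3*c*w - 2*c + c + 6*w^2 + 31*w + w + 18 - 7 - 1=c*(-3*w - 1) + 6*w^2 + 32*w + 10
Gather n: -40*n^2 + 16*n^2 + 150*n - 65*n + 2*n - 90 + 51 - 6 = -24*n^2 + 87*n - 45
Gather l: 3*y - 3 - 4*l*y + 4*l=l*(4 - 4*y) + 3*y - 3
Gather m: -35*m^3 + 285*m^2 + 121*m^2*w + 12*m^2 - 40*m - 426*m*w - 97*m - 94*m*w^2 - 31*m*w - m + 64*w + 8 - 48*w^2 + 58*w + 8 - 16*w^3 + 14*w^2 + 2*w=-35*m^3 + m^2*(121*w + 297) + m*(-94*w^2 - 457*w - 138) - 16*w^3 - 34*w^2 + 124*w + 16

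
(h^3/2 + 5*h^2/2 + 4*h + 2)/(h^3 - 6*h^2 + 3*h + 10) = (h^2 + 4*h + 4)/(2*(h^2 - 7*h + 10))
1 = 1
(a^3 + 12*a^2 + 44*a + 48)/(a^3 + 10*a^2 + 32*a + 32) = (a + 6)/(a + 4)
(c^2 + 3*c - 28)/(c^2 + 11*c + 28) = (c - 4)/(c + 4)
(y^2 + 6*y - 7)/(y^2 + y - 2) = (y + 7)/(y + 2)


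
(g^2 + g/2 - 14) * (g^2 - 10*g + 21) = g^4 - 19*g^3/2 + 2*g^2 + 301*g/2 - 294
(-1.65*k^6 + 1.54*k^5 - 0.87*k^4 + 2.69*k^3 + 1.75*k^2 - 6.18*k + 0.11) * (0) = 0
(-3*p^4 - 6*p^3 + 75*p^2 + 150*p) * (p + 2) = -3*p^5 - 12*p^4 + 63*p^3 + 300*p^2 + 300*p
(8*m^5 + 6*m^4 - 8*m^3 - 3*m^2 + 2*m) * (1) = 8*m^5 + 6*m^4 - 8*m^3 - 3*m^2 + 2*m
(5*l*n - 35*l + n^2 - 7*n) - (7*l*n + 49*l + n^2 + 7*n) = -2*l*n - 84*l - 14*n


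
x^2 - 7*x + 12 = (x - 4)*(x - 3)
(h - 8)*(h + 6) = h^2 - 2*h - 48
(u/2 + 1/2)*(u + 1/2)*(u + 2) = u^3/2 + 7*u^2/4 + 7*u/4 + 1/2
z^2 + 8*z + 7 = (z + 1)*(z + 7)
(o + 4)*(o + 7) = o^2 + 11*o + 28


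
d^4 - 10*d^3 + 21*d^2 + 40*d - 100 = (d - 5)^2*(d - 2)*(d + 2)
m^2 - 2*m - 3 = (m - 3)*(m + 1)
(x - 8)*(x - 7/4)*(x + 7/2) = x^3 - 25*x^2/4 - 161*x/8 + 49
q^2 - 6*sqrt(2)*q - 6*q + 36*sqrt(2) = (q - 6)*(q - 6*sqrt(2))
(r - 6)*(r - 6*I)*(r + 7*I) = r^3 - 6*r^2 + I*r^2 + 42*r - 6*I*r - 252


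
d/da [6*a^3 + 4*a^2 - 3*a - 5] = 18*a^2 + 8*a - 3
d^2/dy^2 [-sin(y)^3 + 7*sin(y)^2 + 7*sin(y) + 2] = 9*sin(y)^3 - 28*sin(y)^2 - 13*sin(y) + 14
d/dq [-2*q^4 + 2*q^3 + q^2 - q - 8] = -8*q^3 + 6*q^2 + 2*q - 1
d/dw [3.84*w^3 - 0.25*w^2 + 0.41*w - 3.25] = 11.52*w^2 - 0.5*w + 0.41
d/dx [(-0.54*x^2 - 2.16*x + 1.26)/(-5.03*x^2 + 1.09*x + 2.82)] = (-11.4534*x^2 + 9.63*x - 7.4646)/(25.3009*x^4 - 10.9654*x^3 - 27.1811*x^2 + 6.1476*x + 7.9524)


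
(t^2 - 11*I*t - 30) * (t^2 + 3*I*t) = t^4 - 8*I*t^3 + 3*t^2 - 90*I*t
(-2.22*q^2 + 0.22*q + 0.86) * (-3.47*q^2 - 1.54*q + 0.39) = 7.7034*q^4 + 2.6554*q^3 - 4.1888*q^2 - 1.2386*q + 0.3354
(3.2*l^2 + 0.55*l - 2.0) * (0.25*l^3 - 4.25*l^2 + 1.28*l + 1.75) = 0.8*l^5 - 13.4625*l^4 + 1.2585*l^3 + 14.804*l^2 - 1.5975*l - 3.5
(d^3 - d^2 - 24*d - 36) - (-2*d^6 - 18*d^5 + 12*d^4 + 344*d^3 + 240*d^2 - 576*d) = 2*d^6 + 18*d^5 - 12*d^4 - 343*d^3 - 241*d^2 + 552*d - 36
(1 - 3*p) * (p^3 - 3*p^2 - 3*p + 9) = -3*p^4 + 10*p^3 + 6*p^2 - 30*p + 9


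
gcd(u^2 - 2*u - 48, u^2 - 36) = u + 6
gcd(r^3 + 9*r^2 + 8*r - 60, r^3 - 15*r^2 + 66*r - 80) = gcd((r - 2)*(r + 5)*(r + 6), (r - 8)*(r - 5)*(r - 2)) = r - 2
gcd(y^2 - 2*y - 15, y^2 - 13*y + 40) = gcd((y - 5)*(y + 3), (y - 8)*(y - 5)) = y - 5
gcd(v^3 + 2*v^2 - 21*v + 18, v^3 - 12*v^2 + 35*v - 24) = v^2 - 4*v + 3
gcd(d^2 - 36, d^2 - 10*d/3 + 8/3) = 1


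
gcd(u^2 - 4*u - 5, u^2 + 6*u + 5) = u + 1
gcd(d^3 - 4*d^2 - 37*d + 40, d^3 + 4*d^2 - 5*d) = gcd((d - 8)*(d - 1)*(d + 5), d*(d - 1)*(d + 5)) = d^2 + 4*d - 5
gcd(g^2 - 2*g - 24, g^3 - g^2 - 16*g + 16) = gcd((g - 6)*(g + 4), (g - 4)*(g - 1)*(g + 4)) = g + 4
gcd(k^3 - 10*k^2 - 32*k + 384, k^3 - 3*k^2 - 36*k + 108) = k + 6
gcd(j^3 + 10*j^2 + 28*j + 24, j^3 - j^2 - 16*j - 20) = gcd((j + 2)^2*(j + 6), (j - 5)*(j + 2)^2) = j^2 + 4*j + 4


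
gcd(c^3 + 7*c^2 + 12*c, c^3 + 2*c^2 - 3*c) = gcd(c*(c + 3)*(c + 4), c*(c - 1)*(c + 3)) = c^2 + 3*c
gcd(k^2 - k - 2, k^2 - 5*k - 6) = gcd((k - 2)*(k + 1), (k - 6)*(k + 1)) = k + 1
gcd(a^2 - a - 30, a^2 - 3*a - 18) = a - 6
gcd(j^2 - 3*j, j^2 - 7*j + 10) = 1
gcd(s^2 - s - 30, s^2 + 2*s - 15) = s + 5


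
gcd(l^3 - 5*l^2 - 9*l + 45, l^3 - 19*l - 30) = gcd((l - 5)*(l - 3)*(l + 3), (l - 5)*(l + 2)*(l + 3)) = l^2 - 2*l - 15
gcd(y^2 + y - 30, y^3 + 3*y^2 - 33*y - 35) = y - 5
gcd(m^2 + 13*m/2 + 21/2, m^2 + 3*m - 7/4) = m + 7/2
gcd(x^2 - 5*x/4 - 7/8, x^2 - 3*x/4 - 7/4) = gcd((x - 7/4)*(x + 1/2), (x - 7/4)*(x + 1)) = x - 7/4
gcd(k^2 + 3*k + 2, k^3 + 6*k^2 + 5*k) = k + 1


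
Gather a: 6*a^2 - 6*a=6*a^2 - 6*a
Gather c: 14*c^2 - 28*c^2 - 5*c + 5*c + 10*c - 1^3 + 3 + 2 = -14*c^2 + 10*c + 4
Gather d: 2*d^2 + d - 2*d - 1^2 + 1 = 2*d^2 - d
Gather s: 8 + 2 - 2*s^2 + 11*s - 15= -2*s^2 + 11*s - 5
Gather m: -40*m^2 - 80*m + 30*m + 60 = -40*m^2 - 50*m + 60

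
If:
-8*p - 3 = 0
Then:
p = -3/8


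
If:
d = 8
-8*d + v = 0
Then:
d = 8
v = 64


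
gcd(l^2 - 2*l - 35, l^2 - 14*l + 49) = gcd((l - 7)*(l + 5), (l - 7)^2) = l - 7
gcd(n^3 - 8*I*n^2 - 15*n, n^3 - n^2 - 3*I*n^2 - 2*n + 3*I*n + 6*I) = n - 3*I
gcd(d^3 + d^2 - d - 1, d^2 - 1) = d^2 - 1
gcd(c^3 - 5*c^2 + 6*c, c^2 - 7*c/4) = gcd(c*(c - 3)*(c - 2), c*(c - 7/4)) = c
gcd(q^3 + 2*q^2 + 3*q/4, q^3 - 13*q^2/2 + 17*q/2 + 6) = q + 1/2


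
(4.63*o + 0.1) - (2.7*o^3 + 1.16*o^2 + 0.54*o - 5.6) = -2.7*o^3 - 1.16*o^2 + 4.09*o + 5.7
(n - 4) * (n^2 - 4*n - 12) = n^3 - 8*n^2 + 4*n + 48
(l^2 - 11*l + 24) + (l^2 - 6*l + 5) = 2*l^2 - 17*l + 29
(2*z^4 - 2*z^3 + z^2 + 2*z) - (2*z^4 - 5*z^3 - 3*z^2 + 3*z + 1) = 3*z^3 + 4*z^2 - z - 1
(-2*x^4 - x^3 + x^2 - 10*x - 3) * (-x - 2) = 2*x^5 + 5*x^4 + x^3 + 8*x^2 + 23*x + 6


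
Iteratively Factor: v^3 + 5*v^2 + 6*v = (v + 2)*(v^2 + 3*v) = v*(v + 2)*(v + 3)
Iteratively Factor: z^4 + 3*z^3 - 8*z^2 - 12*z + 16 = (z + 4)*(z^3 - z^2 - 4*z + 4) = (z - 1)*(z + 4)*(z^2 - 4) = (z - 1)*(z + 2)*(z + 4)*(z - 2)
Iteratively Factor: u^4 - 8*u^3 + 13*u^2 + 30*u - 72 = (u + 2)*(u^3 - 10*u^2 + 33*u - 36) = (u - 3)*(u + 2)*(u^2 - 7*u + 12) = (u - 4)*(u - 3)*(u + 2)*(u - 3)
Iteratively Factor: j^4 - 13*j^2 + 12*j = (j - 1)*(j^3 + j^2 - 12*j) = (j - 1)*(j + 4)*(j^2 - 3*j) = (j - 3)*(j - 1)*(j + 4)*(j)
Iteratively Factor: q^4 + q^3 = (q + 1)*(q^3) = q*(q + 1)*(q^2) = q^2*(q + 1)*(q)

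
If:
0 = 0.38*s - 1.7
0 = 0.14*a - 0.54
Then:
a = 3.86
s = 4.47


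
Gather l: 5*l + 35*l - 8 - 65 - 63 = 40*l - 136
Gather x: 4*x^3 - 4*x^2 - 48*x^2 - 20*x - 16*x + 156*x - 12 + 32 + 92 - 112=4*x^3 - 52*x^2 + 120*x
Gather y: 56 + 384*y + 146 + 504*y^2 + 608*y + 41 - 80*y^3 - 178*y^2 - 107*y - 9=-80*y^3 + 326*y^2 + 885*y + 234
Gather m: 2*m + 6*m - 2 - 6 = 8*m - 8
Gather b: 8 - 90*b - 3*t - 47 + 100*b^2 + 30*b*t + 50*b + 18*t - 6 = 100*b^2 + b*(30*t - 40) + 15*t - 45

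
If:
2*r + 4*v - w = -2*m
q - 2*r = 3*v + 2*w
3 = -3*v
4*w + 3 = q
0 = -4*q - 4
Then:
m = -1/2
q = -1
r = 2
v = -1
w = -1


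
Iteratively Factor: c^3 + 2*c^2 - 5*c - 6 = (c - 2)*(c^2 + 4*c + 3) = (c - 2)*(c + 1)*(c + 3)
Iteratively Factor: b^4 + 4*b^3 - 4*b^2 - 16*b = (b)*(b^3 + 4*b^2 - 4*b - 16) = b*(b + 4)*(b^2 - 4) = b*(b + 2)*(b + 4)*(b - 2)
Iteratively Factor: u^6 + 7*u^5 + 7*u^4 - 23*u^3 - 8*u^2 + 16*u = (u)*(u^5 + 7*u^4 + 7*u^3 - 23*u^2 - 8*u + 16) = u*(u + 4)*(u^4 + 3*u^3 - 5*u^2 - 3*u + 4) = u*(u - 1)*(u + 4)*(u^3 + 4*u^2 - u - 4) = u*(u - 1)*(u + 4)^2*(u^2 - 1) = u*(u - 1)*(u + 1)*(u + 4)^2*(u - 1)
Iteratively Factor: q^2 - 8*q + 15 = (q - 3)*(q - 5)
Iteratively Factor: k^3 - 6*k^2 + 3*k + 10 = (k - 5)*(k^2 - k - 2) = (k - 5)*(k - 2)*(k + 1)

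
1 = 1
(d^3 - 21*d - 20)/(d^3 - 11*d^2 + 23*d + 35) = (d + 4)/(d - 7)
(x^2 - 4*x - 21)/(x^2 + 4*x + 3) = (x - 7)/(x + 1)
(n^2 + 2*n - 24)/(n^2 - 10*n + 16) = (n^2 + 2*n - 24)/(n^2 - 10*n + 16)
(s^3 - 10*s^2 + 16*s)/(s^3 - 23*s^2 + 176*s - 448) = s*(s - 2)/(s^2 - 15*s + 56)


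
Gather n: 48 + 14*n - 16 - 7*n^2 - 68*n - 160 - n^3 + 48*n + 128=-n^3 - 7*n^2 - 6*n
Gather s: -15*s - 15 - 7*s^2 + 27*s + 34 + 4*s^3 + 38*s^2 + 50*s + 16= 4*s^3 + 31*s^2 + 62*s + 35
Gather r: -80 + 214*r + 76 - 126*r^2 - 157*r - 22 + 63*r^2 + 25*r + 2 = -63*r^2 + 82*r - 24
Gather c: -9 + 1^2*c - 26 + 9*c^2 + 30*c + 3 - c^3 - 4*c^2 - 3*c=-c^3 + 5*c^2 + 28*c - 32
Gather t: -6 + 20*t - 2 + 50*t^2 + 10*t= 50*t^2 + 30*t - 8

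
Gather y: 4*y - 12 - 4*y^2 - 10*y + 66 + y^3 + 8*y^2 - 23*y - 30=y^3 + 4*y^2 - 29*y + 24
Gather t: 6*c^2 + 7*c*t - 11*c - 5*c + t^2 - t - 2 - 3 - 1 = 6*c^2 - 16*c + t^2 + t*(7*c - 1) - 6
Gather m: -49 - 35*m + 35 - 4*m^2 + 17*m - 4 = -4*m^2 - 18*m - 18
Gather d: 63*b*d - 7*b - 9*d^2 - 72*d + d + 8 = -7*b - 9*d^2 + d*(63*b - 71) + 8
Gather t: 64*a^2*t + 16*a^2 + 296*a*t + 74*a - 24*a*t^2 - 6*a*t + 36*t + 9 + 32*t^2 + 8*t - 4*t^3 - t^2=16*a^2 + 74*a - 4*t^3 + t^2*(31 - 24*a) + t*(64*a^2 + 290*a + 44) + 9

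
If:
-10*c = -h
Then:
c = h/10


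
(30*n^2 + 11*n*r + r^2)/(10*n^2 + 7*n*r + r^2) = (6*n + r)/(2*n + r)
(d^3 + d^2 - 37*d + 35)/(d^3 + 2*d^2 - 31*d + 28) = (d - 5)/(d - 4)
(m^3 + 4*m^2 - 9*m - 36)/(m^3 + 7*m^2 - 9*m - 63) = (m + 4)/(m + 7)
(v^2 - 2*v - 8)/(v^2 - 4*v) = (v + 2)/v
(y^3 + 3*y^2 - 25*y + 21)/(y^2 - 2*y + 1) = (y^2 + 4*y - 21)/(y - 1)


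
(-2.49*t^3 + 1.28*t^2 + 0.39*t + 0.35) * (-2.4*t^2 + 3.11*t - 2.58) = 5.976*t^5 - 10.8159*t^4 + 9.469*t^3 - 2.9295*t^2 + 0.0822999999999998*t - 0.903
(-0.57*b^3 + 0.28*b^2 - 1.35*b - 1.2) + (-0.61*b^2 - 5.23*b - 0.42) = -0.57*b^3 - 0.33*b^2 - 6.58*b - 1.62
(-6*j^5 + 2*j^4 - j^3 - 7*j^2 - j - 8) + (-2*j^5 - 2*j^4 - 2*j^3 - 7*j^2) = -8*j^5 - 3*j^3 - 14*j^2 - j - 8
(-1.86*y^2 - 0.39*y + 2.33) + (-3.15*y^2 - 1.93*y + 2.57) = -5.01*y^2 - 2.32*y + 4.9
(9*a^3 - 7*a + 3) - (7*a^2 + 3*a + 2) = 9*a^3 - 7*a^2 - 10*a + 1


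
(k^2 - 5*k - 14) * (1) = k^2 - 5*k - 14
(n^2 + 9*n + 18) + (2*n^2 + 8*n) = 3*n^2 + 17*n + 18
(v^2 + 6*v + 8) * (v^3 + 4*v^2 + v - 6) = v^5 + 10*v^4 + 33*v^3 + 32*v^2 - 28*v - 48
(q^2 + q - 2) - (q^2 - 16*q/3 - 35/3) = 19*q/3 + 29/3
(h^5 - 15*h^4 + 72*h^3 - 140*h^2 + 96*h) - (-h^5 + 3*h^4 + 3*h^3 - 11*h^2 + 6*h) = 2*h^5 - 18*h^4 + 69*h^3 - 129*h^2 + 90*h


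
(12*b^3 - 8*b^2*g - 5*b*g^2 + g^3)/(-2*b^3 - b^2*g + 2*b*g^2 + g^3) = (-6*b + g)/(b + g)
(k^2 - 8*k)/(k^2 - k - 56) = k/(k + 7)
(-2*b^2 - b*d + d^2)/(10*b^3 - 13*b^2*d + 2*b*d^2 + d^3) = (-b - d)/(5*b^2 - 4*b*d - d^2)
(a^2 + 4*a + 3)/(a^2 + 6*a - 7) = (a^2 + 4*a + 3)/(a^2 + 6*a - 7)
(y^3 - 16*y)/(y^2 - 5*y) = (y^2 - 16)/(y - 5)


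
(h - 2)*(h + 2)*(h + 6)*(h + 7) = h^4 + 13*h^3 + 38*h^2 - 52*h - 168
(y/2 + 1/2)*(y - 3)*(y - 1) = y^3/2 - 3*y^2/2 - y/2 + 3/2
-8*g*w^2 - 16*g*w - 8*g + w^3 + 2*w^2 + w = (-8*g + w)*(w + 1)^2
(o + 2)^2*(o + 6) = o^3 + 10*o^2 + 28*o + 24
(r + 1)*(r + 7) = r^2 + 8*r + 7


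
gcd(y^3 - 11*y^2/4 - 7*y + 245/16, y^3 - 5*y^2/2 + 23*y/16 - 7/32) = y - 7/4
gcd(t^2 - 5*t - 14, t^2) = 1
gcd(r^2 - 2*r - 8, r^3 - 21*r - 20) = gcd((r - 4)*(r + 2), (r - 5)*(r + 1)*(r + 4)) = 1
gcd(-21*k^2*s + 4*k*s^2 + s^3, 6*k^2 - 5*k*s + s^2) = -3*k + s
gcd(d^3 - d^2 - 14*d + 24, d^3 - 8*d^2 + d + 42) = d - 3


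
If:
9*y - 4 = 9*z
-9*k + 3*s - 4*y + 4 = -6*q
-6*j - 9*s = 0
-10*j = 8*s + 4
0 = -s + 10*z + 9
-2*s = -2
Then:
No Solution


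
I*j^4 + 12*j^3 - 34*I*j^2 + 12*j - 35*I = (j - 7*I)*(j - 5*I)*(j + I)*(I*j + 1)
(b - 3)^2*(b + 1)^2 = b^4 - 4*b^3 - 2*b^2 + 12*b + 9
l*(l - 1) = l^2 - l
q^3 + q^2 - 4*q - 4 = (q - 2)*(q + 1)*(q + 2)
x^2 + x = x*(x + 1)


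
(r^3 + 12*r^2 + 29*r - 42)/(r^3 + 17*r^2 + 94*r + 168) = (r - 1)/(r + 4)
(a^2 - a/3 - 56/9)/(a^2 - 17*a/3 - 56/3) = (a - 8/3)/(a - 8)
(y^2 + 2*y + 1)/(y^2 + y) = (y + 1)/y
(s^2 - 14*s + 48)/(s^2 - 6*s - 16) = (s - 6)/(s + 2)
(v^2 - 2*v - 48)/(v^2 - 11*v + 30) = (v^2 - 2*v - 48)/(v^2 - 11*v + 30)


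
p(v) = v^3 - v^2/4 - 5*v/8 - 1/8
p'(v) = 3*v^2 - v/2 - 5/8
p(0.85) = -0.22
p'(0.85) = 1.12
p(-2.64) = -18.62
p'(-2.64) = 21.60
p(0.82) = -0.25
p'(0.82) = 0.98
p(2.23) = 8.33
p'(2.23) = 13.18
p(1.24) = 0.62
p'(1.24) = 3.37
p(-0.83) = -0.35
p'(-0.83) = 1.86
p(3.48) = 36.82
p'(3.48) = 33.97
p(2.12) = 6.95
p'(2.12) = 11.80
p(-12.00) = -1756.62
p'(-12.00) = 437.38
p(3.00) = 22.75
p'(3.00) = 24.88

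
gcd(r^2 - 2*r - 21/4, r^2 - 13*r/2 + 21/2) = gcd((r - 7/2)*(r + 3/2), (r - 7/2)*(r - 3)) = r - 7/2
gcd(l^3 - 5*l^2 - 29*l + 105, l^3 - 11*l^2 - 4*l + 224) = l - 7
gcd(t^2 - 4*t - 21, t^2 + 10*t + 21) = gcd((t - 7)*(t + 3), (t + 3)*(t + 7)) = t + 3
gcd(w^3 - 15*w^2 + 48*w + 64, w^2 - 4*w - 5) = w + 1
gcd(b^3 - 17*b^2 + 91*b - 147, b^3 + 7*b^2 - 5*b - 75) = b - 3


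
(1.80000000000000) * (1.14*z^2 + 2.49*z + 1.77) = 2.052*z^2 + 4.482*z + 3.186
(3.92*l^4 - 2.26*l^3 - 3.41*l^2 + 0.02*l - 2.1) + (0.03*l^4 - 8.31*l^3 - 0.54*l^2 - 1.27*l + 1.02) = 3.95*l^4 - 10.57*l^3 - 3.95*l^2 - 1.25*l - 1.08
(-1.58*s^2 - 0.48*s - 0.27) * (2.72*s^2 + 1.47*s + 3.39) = -4.2976*s^4 - 3.6282*s^3 - 6.7962*s^2 - 2.0241*s - 0.9153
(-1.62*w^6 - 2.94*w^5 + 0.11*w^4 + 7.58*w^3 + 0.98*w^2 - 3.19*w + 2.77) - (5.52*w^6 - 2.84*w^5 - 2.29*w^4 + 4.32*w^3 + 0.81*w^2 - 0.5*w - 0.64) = -7.14*w^6 - 0.1*w^5 + 2.4*w^4 + 3.26*w^3 + 0.17*w^2 - 2.69*w + 3.41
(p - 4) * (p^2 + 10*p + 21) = p^3 + 6*p^2 - 19*p - 84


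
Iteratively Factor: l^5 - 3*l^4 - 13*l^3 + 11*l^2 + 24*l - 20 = (l - 5)*(l^4 + 2*l^3 - 3*l^2 - 4*l + 4) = (l - 5)*(l - 1)*(l^3 + 3*l^2 - 4) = (l - 5)*(l - 1)^2*(l^2 + 4*l + 4) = (l - 5)*(l - 1)^2*(l + 2)*(l + 2)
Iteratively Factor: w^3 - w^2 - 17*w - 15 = (w - 5)*(w^2 + 4*w + 3) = (w - 5)*(w + 3)*(w + 1)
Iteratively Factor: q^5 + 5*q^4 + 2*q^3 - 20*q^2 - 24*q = (q + 3)*(q^4 + 2*q^3 - 4*q^2 - 8*q) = (q + 2)*(q + 3)*(q^3 - 4*q) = (q + 2)^2*(q + 3)*(q^2 - 2*q) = (q - 2)*(q + 2)^2*(q + 3)*(q)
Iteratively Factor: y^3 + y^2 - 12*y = (y + 4)*(y^2 - 3*y) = (y - 3)*(y + 4)*(y)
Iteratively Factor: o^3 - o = (o + 1)*(o^2 - o) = (o - 1)*(o + 1)*(o)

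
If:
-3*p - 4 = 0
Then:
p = -4/3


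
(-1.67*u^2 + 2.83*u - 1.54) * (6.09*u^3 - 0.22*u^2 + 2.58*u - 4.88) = -10.1703*u^5 + 17.6021*u^4 - 14.3098*u^3 + 15.7898*u^2 - 17.7836*u + 7.5152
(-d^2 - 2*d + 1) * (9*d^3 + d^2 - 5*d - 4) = -9*d^5 - 19*d^4 + 12*d^3 + 15*d^2 + 3*d - 4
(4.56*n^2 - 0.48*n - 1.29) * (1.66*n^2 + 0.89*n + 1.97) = 7.5696*n^4 + 3.2616*n^3 + 6.4146*n^2 - 2.0937*n - 2.5413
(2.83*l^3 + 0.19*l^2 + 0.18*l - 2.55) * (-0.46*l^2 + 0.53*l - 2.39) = -1.3018*l^5 + 1.4125*l^4 - 6.7458*l^3 + 0.8143*l^2 - 1.7817*l + 6.0945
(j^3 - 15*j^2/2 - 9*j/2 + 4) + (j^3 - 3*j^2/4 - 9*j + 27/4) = 2*j^3 - 33*j^2/4 - 27*j/2 + 43/4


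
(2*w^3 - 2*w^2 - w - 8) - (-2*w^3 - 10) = 4*w^3 - 2*w^2 - w + 2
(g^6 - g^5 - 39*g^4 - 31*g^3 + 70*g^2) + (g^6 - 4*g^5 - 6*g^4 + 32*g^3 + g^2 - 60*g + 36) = 2*g^6 - 5*g^5 - 45*g^4 + g^3 + 71*g^2 - 60*g + 36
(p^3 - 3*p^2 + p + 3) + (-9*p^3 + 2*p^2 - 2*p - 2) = -8*p^3 - p^2 - p + 1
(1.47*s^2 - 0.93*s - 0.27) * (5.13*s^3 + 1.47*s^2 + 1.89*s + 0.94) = 7.5411*s^5 - 2.61*s^4 + 0.0260999999999998*s^3 - 0.7728*s^2 - 1.3845*s - 0.2538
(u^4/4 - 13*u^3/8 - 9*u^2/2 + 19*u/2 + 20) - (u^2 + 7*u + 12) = u^4/4 - 13*u^3/8 - 11*u^2/2 + 5*u/2 + 8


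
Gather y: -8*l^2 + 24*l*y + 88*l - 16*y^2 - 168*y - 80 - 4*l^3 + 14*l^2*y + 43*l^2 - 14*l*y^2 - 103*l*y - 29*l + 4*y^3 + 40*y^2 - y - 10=-4*l^3 + 35*l^2 + 59*l + 4*y^3 + y^2*(24 - 14*l) + y*(14*l^2 - 79*l - 169) - 90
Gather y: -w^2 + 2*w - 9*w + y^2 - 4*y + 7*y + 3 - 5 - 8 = -w^2 - 7*w + y^2 + 3*y - 10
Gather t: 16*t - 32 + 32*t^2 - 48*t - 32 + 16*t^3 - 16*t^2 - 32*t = 16*t^3 + 16*t^2 - 64*t - 64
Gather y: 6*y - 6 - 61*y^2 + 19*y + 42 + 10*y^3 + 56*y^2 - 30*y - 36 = 10*y^3 - 5*y^2 - 5*y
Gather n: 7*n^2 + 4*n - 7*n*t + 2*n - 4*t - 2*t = 7*n^2 + n*(6 - 7*t) - 6*t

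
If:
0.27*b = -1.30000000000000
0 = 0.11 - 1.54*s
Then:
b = -4.81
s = 0.07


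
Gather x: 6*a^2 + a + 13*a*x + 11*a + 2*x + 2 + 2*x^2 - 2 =6*a^2 + 12*a + 2*x^2 + x*(13*a + 2)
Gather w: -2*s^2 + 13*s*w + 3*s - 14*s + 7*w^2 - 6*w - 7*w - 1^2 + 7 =-2*s^2 - 11*s + 7*w^2 + w*(13*s - 13) + 6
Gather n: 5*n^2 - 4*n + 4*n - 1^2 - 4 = 5*n^2 - 5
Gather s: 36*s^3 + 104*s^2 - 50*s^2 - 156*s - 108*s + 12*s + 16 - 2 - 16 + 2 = 36*s^3 + 54*s^2 - 252*s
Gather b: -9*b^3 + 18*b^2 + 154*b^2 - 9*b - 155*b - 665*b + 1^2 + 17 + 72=-9*b^3 + 172*b^2 - 829*b + 90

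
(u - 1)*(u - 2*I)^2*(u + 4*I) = u^4 - u^3 + 12*u^2 - 12*u - 16*I*u + 16*I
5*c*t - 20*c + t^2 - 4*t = (5*c + t)*(t - 4)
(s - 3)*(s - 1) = s^2 - 4*s + 3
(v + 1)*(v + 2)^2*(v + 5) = v^4 + 10*v^3 + 33*v^2 + 44*v + 20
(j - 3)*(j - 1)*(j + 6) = j^3 + 2*j^2 - 21*j + 18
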